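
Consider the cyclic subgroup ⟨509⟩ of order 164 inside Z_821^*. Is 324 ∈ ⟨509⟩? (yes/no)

no

324 ∈ ⟨509⟩ iff 324^164 ≡ 1 (mod 821), since |⟨509⟩| = 164.
324^164 mod 821 = 470.
Since 470 ≠ 1, 324 does not lie in the subgroup.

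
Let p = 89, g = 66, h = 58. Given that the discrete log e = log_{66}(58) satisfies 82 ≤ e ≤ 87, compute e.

87

Compute 66^82 mod 89 = 42, then multiply by 66 repeatedly:
  66^82=42  66^83=13  66^84=57  66^85=24  66^86=71
  66^87=58
Found 58 at exponent 87.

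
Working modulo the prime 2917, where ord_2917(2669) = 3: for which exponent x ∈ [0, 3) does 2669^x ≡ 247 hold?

Successive powers of 2669 modulo 2917:
  2669^0=1  2669^1=2669  2669^2=247
So 2669^2 ≡ 247 (mod 2917), giving x = 2.

2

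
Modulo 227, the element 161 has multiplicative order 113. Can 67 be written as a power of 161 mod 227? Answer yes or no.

no

67 ∈ ⟨161⟩ iff 67^113 ≡ 1 (mod 227), since |⟨161⟩| = 113.
67^113 mod 227 = 226.
Since 226 ≠ 1, 67 does not lie in the subgroup.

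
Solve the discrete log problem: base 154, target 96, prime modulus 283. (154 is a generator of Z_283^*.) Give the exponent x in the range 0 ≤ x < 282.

280

Baby-step giant-step with m = ceil(sqrt(282)) = 17.
Baby table (154^j mod 283 for j=0..16):
  0:1  1:154  2:227  3:149  4:23  5:146  6:127  7:31
  8:246  9:245  10:91  11:147  12:281  13:258  14:112  15:268
  16:237
Giant step factor: 154^(-17) ≡ 220 (mod 283).
Scan 96·220^i mod 283 for i = 0, 1, …:
  i=0: 96   i=1: 178   i=2: 106   i=3: 114
  i=4: 176   i=5: 232   i=6: 100   i=7: 209
  i=8: 134   i=9: 48     …   i=15: 50
  i=16: 246
Match at i=16, j=8: x = 16·17 + 8 = 280.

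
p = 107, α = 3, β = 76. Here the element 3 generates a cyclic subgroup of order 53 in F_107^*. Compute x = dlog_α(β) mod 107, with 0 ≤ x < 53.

39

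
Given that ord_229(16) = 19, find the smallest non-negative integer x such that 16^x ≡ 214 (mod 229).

Successive powers of 16 modulo 229:
  16^0=1  16^1=16  16^2=27  16^3=203  16^4=42  16^5=214
So 16^5 ≡ 214 (mod 229), giving x = 5.

5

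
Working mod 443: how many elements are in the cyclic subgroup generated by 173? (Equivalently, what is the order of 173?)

34

The order of 173 must divide p − 1 = 442 = 2 · 13 · 17.
Divisors: 1, 2, 13, 17, 26, 34, 221, 442.
Check each in increasing order: 173^1 ≡ 173;  173^2 ≡ 248;  173^13 ≡ 176;  173^17 ≡ 442;  173^26 ≡ 409;  173^34 ≡ 1.
Smallest exponent giving 1 is 34.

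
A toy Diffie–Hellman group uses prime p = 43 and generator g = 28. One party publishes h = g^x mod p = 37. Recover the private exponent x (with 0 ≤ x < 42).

Baby-step giant-step with m = ceil(sqrt(42)) = 7.
Baby table (28^j mod 43 for j=0..6):
  0:1  1:28  2:10  3:22  4:14  5:5  6:11
Giant step factor: 28^(-7) ≡ 37 (mod 43).
Scan 37·37^i mod 43 for i = 0, 1, …:
  i=0: 37   i=1: 36   i=2: 42   i=3: 6
  i=4: 7   i=5: 1
Match at i=5, j=0: x = 5·7 + 0 = 35.

35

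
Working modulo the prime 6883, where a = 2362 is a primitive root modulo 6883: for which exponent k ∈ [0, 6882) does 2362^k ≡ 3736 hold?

Baby-step giant-step with m = ceil(sqrt(6882)) = 83.
Baby table (2362^j mod 6883 for j=0..82):
  0:1  1:2362  2:3814  3:5704  4:2817  5:4776  6:6558  7:3246
  8:6273  9:4610  10:6797  11:3358  12:2380  13:5032  14:5526  15:2244
  16:418  17:3047  18:4279  19:2754  20:513  21:298  22:1810  23:877
  24:6574  25:6623  26:5350  27:6395  28:3688  29:4061  30:4063  31:1904
  32:2649  33:291  34:5925  35:1711  36:1061  37:670  38:6333  39:1787
  40:1615  41:1448  42:6208  43:2506  44:6675  45:4280  46:5116  47:4327
  48:6002  49:4627  50:5653  51:6249  52:2986  53:4740  54:4122  55:3602
  56:536  57:6443  58:53  59:1292  60:2535  61:6343  62:4758  63:5340
  64:3424  65:6846  66:2085  67:3425  68:2325  69:5899  70:2246  71:5142
  72:3792  73:1921  74:1505  75:3182  76:6531  77:1419  78:6540  79:2028
  80:6451  81:5183  82:4272
Giant step factor: 2362^(-83) ≡ 5408 (mod 6883).
Scan 3736·5408^i mod 6883 for i = 0, 1, …:
  i=0: 3736   i=1: 2683   i=2: 300   i=3: 4895
  i=4: 142   i=5: 3923   i=6: 2178   i=7: 1811
  i=8: 6262   i=9: 536
Match at i=9, j=56: k = 9·83 + 56 = 803.

803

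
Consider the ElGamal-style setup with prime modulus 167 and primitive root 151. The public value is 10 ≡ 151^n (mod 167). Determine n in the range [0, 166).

7

Baby-step giant-step with m = ceil(sqrt(166)) = 13.
Baby table (151^j mod 167 for j=0..12):
  0:1  1:151  2:89  3:79  4:72  5:17  6:62  7:10
  8:7  9:55  10:122  11:52  12:3
Giant step factor: 151^(-13) ≡ 80 (mod 167).
Scan 10·80^i mod 167 for i = 0, 1, …:
  i=0: 10
Match at i=0, j=7: n = 0·13 + 7 = 7.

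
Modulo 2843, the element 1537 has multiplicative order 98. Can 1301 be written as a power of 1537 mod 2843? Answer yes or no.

1301 ∈ ⟨1537⟩ iff 1301^98 ≡ 1 (mod 2843), since |⟨1537⟩| = 98.
1301^98 mod 2843 = 1.
Since 1 = 1, 1301 lies in the subgroup.

yes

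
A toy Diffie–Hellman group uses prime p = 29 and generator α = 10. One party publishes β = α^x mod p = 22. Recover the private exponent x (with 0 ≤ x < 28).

6

Successive powers of 10 modulo 29:
  10^0=1  10^1=10  10^2=13  10^3=14  10^4=24  10^5=8
  10^6=22
So 10^6 ≡ 22 (mod 29), giving x = 6.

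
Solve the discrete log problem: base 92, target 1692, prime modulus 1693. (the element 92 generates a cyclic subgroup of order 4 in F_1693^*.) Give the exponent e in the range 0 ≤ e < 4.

Successive powers of 92 modulo 1693:
  92^0=1  92^1=92  92^2=1692
So 92^2 ≡ 1692 (mod 1693), giving e = 2.

2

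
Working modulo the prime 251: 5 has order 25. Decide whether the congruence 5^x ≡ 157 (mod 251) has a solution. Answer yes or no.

⟨5⟩ has order 25; its elements mod 251 are {1, 4, 5, 16, 20, 25, 51, 63, 64, 69, 80, 91, 94, 100, 113, 123, 125, 149, 201, 204, 211, 219, 241, 243, 249}.
157 is not in this set.

no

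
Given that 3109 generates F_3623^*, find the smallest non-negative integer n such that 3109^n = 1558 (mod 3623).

Baby-step giant-step with m = ceil(sqrt(3622)) = 61.
Baby table (3109^j mod 3623 for j=0..60):
  0:1  1:3109  2:3340  3:542  4:383  5:2403  6:301  7:1075
  8:1769  9:107  10:2970  11:2326  12:26  13:1128  14:3511  15:3223
  16:2712  17:887  18:580  19:2589  20:2518  21:2782  22:1137  23:2508
  24:676  25:344  26:711  27:469  28:1675  29:1324  30:588  31:2100
  32:254  33:3495  34:578  35:3617  36:3084  37:1698  38:371  39:1325
  40:74  41:1817  42:796  43:255  44:2981  45:295  46:536  47:3467
  48:478  49:672  50:2400  51:1843  52:1924  53:143  54:2581  55:3007
  56:1423  57:424  58:3067  59:3190  60:1559
Giant step factor: 3109^(-61) ≡ 1110 (mod 3623).
Scan 1558·1110^i mod 3623 for i = 0, 1, …:
  i=0: 1558   i=1: 1209   i=2: 1480   i=3: 1581
  i=4: 1378   i=5: 674   i=6: 1802   i=7: 324
  i=8: 963   i=9: 145     …   i=16: 565
  i=17: 371
Match at i=17, j=38: n = 17·61 + 38 = 1075.

1075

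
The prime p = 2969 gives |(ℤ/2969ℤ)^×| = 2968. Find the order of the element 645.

The order of 645 must divide p − 1 = 2968 = 2^3 · 7 · 53.
Divisors: 1, 2, 4, 7, 8, 14, 28, 53, 56, 106, 212, 371, 424, 742, 1484, 2968.
Check each in increasing order: 645^1 ≡ 645;  645^2 ≡ 365;  645^4 ≡ 2589;  645^7 ≡ 408;  645^8 ≡ 1888;  645^14 ≡ 200;  645^28 ≡ 1403;  645^53 ≡ 1549;  645^56 ≡ 2931;  645^106 ≡ 449;  645^212 ≡ 2678;  645^371 ≡ 1.
Smallest exponent giving 1 is 371.

371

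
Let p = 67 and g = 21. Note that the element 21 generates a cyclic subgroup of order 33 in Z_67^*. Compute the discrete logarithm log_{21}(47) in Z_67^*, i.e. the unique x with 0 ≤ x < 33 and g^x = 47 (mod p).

Successive powers of 21 modulo 67:
  21^0=1  21^1=21  21^2=39  21^3=15  21^4=47
So 21^4 ≡ 47 (mod 67), giving x = 4.

4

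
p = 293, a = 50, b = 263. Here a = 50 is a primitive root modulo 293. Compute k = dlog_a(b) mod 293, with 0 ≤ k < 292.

Baby-step giant-step with m = ceil(sqrt(292)) = 18.
Baby table (50^j mod 293 for j=0..17):
  0:1  1:50  2:156  3:182  4:17  5:264  6:15  7:164
  8:289  9:93  10:255  11:151  12:225  13:116  14:233  15:223
  16:16  17:214
Giant step factor: 50^(-18) ≡ 160 (mod 293).
Scan 263·160^i mod 293 for i = 0, 1, …:
  i=0: 263   i=1: 181   i=2: 246   i=3: 98
  i=4: 151
Match at i=4, j=11: k = 4·18 + 11 = 83.

83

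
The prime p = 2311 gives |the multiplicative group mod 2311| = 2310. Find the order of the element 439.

770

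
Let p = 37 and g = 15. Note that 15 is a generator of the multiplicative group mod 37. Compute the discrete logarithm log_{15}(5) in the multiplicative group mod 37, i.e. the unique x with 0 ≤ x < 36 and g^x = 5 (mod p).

35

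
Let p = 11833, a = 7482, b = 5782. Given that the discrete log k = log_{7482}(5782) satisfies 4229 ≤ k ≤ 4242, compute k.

4237

Compute 7482^4229 mod 11833 = 8739, then multiply by 7482 repeatedly:
  7482^4229=8739  7482^4230=7873  7482^4231=1112  7482^4232=1385  7482^4233=8695
  7482^4234=9989  7482^4235=470  7482^4236=2139  7482^4237=5782
Found 5782 at exponent 4237.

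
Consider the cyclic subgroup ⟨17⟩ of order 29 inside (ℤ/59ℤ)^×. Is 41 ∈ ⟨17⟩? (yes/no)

41 ∈ ⟨17⟩ iff 41^29 ≡ 1 (mod 59), since |⟨17⟩| = 29.
41^29 mod 59 = 1.
Since 1 = 1, 41 lies in the subgroup.

yes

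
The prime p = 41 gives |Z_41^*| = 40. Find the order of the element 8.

20

The order of 8 must divide p − 1 = 40 = 2^3 · 5.
Divisors: 1, 2, 4, 5, 8, 10, 20, 40.
Check each in increasing order: 8^1 ≡ 8;  8^2 ≡ 23;  8^4 ≡ 37;  8^5 ≡ 9;  8^8 ≡ 16;  8^10 ≡ 40;  8^20 ≡ 1.
Smallest exponent giving 1 is 20.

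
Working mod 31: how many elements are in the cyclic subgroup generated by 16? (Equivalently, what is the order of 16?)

5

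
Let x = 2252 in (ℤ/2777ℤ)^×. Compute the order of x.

694

The order of 2252 must divide p − 1 = 2776 = 2^3 · 347.
Divisors: 1, 2, 4, 8, 347, 694, 1388, 2776.
Check each in increasing order: 2252^1 ≡ 2252;  2252^2 ≡ 702;  2252^4 ≡ 1275;  2252^8 ≡ 1080;  2252^347 ≡ 2776;  2252^694 ≡ 1.
Smallest exponent giving 1 is 694.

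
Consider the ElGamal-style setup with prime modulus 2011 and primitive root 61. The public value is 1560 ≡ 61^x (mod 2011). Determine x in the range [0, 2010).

994

Baby-step giant-step with m = ceil(sqrt(2010)) = 45.
Baby table (61^j mod 2011 for j=0..44):
  0:1  1:61  2:1710  3:1749  4:106  5:433  6:270  7:382
  8:1181  9:1656  10:466  11:272  12:504  13:579  14:1132  15:678
  16:1138  17:1044  18:1343  19:1483  20:1979  21:59  22:1588  23:340
  24:630  25:221  26:1415  27:1853  28:417  29:1305  30:1176  31:1351
  32:1971  33:1582  34:1985  35:425  36:1793  37:779  38:1266  39:808
  40:1024  41:123  42:1470  43:1186  44:1961
Giant step factor: 61^(-45) ≡ 60 (mod 2011).
Scan 1560·60^i mod 2011 for i = 0, 1, …:
  i=0: 1560   i=1: 1094   i=2: 1288   i=3: 862
  i=4: 1445   i=5: 227   i=6: 1554   i=7: 734
  i=8: 1809   i=9: 1957     …   i=21: 471
  i=22: 106
Match at i=22, j=4: x = 22·45 + 4 = 994.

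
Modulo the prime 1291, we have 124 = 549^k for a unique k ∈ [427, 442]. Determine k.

429

Compute 549^427 mod 1291 = 242, then multiply by 549 repeatedly:
  549^427=242  549^428=1176  549^429=124
Found 124 at exponent 429.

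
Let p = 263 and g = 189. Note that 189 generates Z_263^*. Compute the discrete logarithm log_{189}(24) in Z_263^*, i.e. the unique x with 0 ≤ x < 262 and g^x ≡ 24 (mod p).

Baby-step giant-step with m = ceil(sqrt(262)) = 17.
Baby table (189^j mod 263 for j=0..16):
  0:1  1:189  2:216  3:59  4:105  5:120  6:62  7:146
  8:242  9:239  10:198  11:76  12:162  13:110  14:13  15:90
  16:178
Giant step factor: 189^(-17) ≡ 251 (mod 263).
Scan 24·251^i mod 263 for i = 0, 1, …:
  i=0: 24   i=1: 238   i=2: 37   i=3: 82
  i=4: 68   i=5: 236   i=6: 61   i=7: 57
  i=8: 105
Match at i=8, j=4: x = 8·17 + 4 = 140.

140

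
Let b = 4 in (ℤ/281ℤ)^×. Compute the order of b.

The order of 4 must divide p − 1 = 280 = 2^3 · 5 · 7.
Divisors: 1, 2, 4, 5, 7, 8, 10, 14, 20, 28, 35, 40, 56, 70, 140, 280.
Check each in increasing order: 4^1 ≡ 4;  4^2 ≡ 16;  4^4 ≡ 256;  4^5 ≡ 181;  4^7 ≡ 86;  4^8 ≡ 63;  4^10 ≡ 165;  4^14 ≡ 90;  4^20 ≡ 249;  4^28 ≡ 232;  4^35 ≡ 1.
Smallest exponent giving 1 is 35.

35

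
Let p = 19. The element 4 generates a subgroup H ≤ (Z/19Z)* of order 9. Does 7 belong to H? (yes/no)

⟨4⟩ has order 9; its elements mod 19 are {1, 4, 5, 6, 7, 9, 11, 16, 17}.
7 is in this set.

yes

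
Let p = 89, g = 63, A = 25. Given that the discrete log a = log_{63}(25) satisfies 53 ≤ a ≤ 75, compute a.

60

Compute 63^53 mod 89 = 30, then multiply by 63 repeatedly:
  63^53=30  63^54=21  63^55=77  63^56=45  63^57=76
  63^58=71  63^59=23  63^60=25
Found 25 at exponent 60.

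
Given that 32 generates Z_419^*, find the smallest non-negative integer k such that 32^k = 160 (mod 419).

139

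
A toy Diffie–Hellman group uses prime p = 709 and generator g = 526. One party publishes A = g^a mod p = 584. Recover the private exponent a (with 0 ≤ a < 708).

Baby-step giant-step with m = ceil(sqrt(708)) = 27.
Baby table (526^j mod 709 for j=0..26):
  0:1  1:526  2:166  3:109  4:614  5:369  6:537  7:280
  8:517  9:395  10:33  11:342  12:515  13:52  14:410  15:124
  16:705  17:23  18:45  19:273  20:380  21:651  22:688  23:298
  24:59  25:547  26:577
Giant step factor: 526^(-27) ≡ 156 (mod 709).
Scan 584·156^i mod 709 for i = 0, 1, …:
  i=0: 584   i=1: 352   i=2: 319   i=3: 134
  i=4: 343   i=5: 333   i=6: 191   i=7: 18
  i=8: 681   i=9: 595     …   i=23: 50
  i=24: 1
Match at i=24, j=0: a = 24·27 + 0 = 648.

648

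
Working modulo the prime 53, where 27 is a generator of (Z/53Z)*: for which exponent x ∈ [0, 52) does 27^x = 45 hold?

Baby-step giant-step with m = ceil(sqrt(52)) = 8.
Baby table (27^j mod 53 for j=0..7):
  0:1  1:27  2:40  3:20  4:10  5:5  6:29  7:41
Giant step factor: 27^(-8) ≡ 44 (mod 53).
Scan 45·44^i mod 53 for i = 0, 1, …:
  i=0: 45   i=1: 19   i=2: 41
Match at i=2, j=7: x = 2·8 + 7 = 23.

23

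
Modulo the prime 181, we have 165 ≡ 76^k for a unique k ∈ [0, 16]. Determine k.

2

Compute 76^0 mod 181 = 1, then multiply by 76 repeatedly:
  76^0=1  76^1=76  76^2=165
Found 165 at exponent 2.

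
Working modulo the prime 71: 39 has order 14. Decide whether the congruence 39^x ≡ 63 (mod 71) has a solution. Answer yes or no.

⟨39⟩ has order 14; its elements mod 71 are {1, 20, 23, 26, 30, 32, 34, 37, 39, 41, 45, 48, 51, 70}.
63 is not in this set.

no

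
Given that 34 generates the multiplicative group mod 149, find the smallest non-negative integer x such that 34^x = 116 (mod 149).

14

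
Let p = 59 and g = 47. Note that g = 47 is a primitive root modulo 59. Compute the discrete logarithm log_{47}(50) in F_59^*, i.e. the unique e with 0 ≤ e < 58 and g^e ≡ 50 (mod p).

51

Baby-step giant-step with m = ceil(sqrt(58)) = 8.
Baby table (47^j mod 59 for j=0..7):
  0:1  1:47  2:26  3:42  4:27  5:30  6:53  7:13
Giant step factor: 47^(-8) ≡ 45 (mod 59).
Scan 50·45^i mod 59 for i = 0, 1, …:
  i=0: 50   i=1: 8   i=2: 6   i=3: 34
  i=4: 55   i=5: 56   i=6: 42
Match at i=6, j=3: e = 6·8 + 3 = 51.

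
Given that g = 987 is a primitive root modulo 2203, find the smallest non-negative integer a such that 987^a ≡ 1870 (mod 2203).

464

Baby-step giant-step with m = ceil(sqrt(2202)) = 47.
Baby table (987^j mod 2203 for j=0..46):
  0:1  1:987  2:443  3:1047  4:182  5:1191  6:1318  7:1096
  8:79  9:868  10:1952  11:1202  12:1160  13:1563  14:581  15:667
  16:1835  17:279  18:2201  19:229  20:1317  21:109  22:1839  23:2024
  24:1770  25:11  26:2045  27:467  28:502  29:2002  30:2086  31:1280
  32:1041  33:869  34:736  35:1645  36:4  37:1745  38:1772  39:1985
  40:728  41:358  42:866  43:2181  44:316  45:1269  46:1199
Giant step factor: 987^(-47) ≡ 2066 (mod 2203).
Scan 1870·2066^i mod 2203 for i = 0, 1, …:
  i=0: 1870   i=1: 1561   i=2: 2037   i=3: 712
  i=4: 1591   i=5: 130   i=6: 2017   i=7: 1249
  i=8: 721   i=9: 358
Match at i=9, j=41: a = 9·47 + 41 = 464.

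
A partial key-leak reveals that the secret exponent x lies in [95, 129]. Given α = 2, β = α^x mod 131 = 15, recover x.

Compute 2^95 mod 131 = 69, then multiply by 2 repeatedly:
  2^95=69  2^96=7  2^97=14  2^98=28  2^99=56
  2^100=112  2^101=93  2^102=55  2^103=110  2^104=89
  2^105=47  2^106=94  2^107=57  2^108=114  2^109=97
  2^110=63  2^111=126  2^112=121  2^113=111  2^114=91
  2^115=51  2^116=102  2^117=73  2^118=15
Found 15 at exponent 118.

118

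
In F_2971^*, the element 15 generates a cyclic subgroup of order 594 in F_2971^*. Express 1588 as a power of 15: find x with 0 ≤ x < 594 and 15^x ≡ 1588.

222

Baby-step giant-step with m = ceil(sqrt(594)) = 25.
Baby table (15^j mod 2971 for j=0..24):
  0:1  1:15  2:225  3:404  4:118  5:1770  6:2782  7:136
  8:2040  9:890  10:1466  11:1193  12:69  13:1035  14:670  15:1137
  16:2200  17:319  18:1814  19:471  20:1123  21:1990  22:140  23:2100
  24:1790
Giant step factor: 15^(-25) ≡ 1258 (mod 2971).
Scan 1588·1258^i mod 2971 for i = 0, 1, …:
  i=0: 1588   i=1: 1192   i=2: 2152   i=3: 635
  i=4: 2602   i=5: 2245   i=6: 1760   i=7: 685
  i=8: 140
Match at i=8, j=22: x = 8·25 + 22 = 222.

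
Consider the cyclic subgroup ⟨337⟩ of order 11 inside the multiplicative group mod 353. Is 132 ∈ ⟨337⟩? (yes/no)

132 ∈ ⟨337⟩ iff 132^11 ≡ 1 (mod 353), since |⟨337⟩| = 11.
132^11 mod 353 = 247.
Since 247 ≠ 1, 132 does not lie in the subgroup.

no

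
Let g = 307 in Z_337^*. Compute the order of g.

The order of 307 must divide p − 1 = 336 = 2^4 · 3 · 7.
Divisors: 1, 2, 3, 4, 6, 7, 8, 12, 14, 16, 21, 24, 28, 42, 48, 56, 84, 112, 168, 336.
Check each in increasing order: 307^1 ≡ 307;  307^2 ≡ 226;  307^3 ≡ 297;  307^4 ≡ 189;  307^6 ≡ 252;  307^7 ≡ 191;  307^8 ≡ 336;  307^12 ≡ 148;  307^14 ≡ 85;  307^16 ≡ 1.
Smallest exponent giving 1 is 16.

16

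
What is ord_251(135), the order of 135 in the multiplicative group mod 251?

The order of 135 must divide p − 1 = 250 = 2 · 5^3.
Divisors: 1, 2, 5, 10, 25, 50, 125, 250.
Check each in increasing order: 135^1 ≡ 135;  135^2 ≡ 153;  135^5 ≡ 125;  135^10 ≡ 63;  135^25 ≡ 149;  135^50 ≡ 113;  135^125 ≡ 1.
Smallest exponent giving 1 is 125.

125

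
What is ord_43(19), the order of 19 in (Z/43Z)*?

42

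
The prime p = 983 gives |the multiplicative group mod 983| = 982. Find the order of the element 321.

491

The order of 321 must divide p − 1 = 982 = 2 · 491.
Divisors: 1, 2, 491, 982.
Check each in increasing order: 321^1 ≡ 321;  321^2 ≡ 809;  321^491 ≡ 1.
Smallest exponent giving 1 is 491.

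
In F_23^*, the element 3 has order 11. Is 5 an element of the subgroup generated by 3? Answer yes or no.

no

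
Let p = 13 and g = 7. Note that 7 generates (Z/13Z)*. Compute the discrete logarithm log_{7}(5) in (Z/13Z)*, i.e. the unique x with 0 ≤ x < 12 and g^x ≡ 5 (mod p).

Successive powers of 7 modulo 13:
  7^0=1  7^1=7  7^2=10  7^3=5
So 7^3 ≡ 5 (mod 13), giving x = 3.

3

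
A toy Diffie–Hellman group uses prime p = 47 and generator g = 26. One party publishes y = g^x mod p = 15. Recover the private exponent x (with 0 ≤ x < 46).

Successive powers of 26 modulo 47:
  26^0=1  26^1=26  26^2=18  26^3=45  26^4=42  26^5=11
  26^6=4  26^7=10  26^8=25  26^9=39  26^10=27  26^11=44
  26^12=16  26^13=40  26^14=6  26^15=15
So 26^15 ≡ 15 (mod 47), giving x = 15.

15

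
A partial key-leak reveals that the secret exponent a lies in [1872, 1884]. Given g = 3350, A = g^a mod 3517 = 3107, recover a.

Compute 3350^1872 mod 3517 = 3107, then multiply by 3350 repeatedly:
  3350^1872=3107
Found 3107 at exponent 1872.

1872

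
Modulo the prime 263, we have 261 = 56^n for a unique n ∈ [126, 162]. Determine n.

143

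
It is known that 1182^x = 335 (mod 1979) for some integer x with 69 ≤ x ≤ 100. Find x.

Compute 1182^69 mod 1979 = 335, then multiply by 1182 repeatedly:
  1182^69=335
Found 335 at exponent 69.

69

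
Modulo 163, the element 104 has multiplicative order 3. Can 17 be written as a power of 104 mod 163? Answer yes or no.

no

⟨104⟩ has order 3; its elements mod 163 are {1, 58, 104}.
17 is not in this set.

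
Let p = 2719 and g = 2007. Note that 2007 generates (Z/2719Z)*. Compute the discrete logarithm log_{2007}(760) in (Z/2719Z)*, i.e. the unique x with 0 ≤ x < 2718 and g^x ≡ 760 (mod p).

Baby-step giant-step with m = ceil(sqrt(2718)) = 53.
Baby table (2007^j mod 2719 for j=0..52):
  0:1  1:2007  2:1210  3:403  4:1278  5:929  6:1988  7:1143
  8:1884  9:1778  10:1118  11:651  12:1437  13:1919  14:1329  15:2683
  16:1161  17:2663  18:1806  19:215  20:1903  21:1845  22:2356  23:151
  24:1248  25:537  26:1035  27:2648  28:1610  29:1098  30:1296  31:1708
  32:2016  33:240  34:417  35:2186  36:1555  37:2192  38:2  39:1295
  40:2420  41:806  42:2556  43:1858  44:1257  45:2286  46:1049  47:837
  48:2236  49:1302  50:155  51:1119  52:2658
Giant step factor: 2007^(-53) ≡ 2077 (mod 2719).
Scan 760·2077^i mod 2719 for i = 0, 1, …:
  i=0: 760   i=1: 1500   i=2: 2245   i=3: 2499
  i=4: 2571   i=5: 2570   i=6: 493   i=7: 1617
  i=8: 544   i=9: 1503     …   i=21: 1612
  i=22: 1035
Match at i=22, j=26: x = 22·53 + 26 = 1192.

1192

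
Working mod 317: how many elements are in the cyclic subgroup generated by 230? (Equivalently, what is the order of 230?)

79

The order of 230 must divide p − 1 = 316 = 2^2 · 79.
Divisors: 1, 2, 4, 79, 158, 316.
Check each in increasing order: 230^1 ≡ 230;  230^2 ≡ 278;  230^4 ≡ 253;  230^79 ≡ 1.
Smallest exponent giving 1 is 79.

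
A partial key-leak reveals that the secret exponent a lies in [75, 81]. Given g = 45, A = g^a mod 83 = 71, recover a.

Compute 45^75 mod 83 = 71, then multiply by 45 repeatedly:
  45^75=71
Found 71 at exponent 75.

75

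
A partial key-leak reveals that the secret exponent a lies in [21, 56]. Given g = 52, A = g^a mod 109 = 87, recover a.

Compute 52^21 mod 109 = 90, then multiply by 52 repeatedly:
  52^21=90  52^22=102  52^23=72  52^24=38  52^25=14
  52^26=74  52^27=33  52^28=81  52^29=70  52^30=43
  52^31=56  52^32=78  52^33=23  52^34=106  52^35=62
  52^36=63  52^37=6  52^38=94  52^39=92  52^40=97
  52^41=30  52^42=34  52^43=24  52^44=49  52^45=41
  52^46=61  52^47=11  52^48=27  52^49=96  52^50=87
Found 87 at exponent 50.

50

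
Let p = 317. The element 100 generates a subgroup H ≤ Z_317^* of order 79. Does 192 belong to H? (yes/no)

no

192 ∈ ⟨100⟩ iff 192^79 ≡ 1 (mod 317), since |⟨100⟩| = 79.
192^79 mod 317 = 114.
Since 114 ≠ 1, 192 does not lie in the subgroup.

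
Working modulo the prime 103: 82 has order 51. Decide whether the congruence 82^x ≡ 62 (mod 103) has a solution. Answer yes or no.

62 ∈ ⟨82⟩ iff 62^51 ≡ 1 (mod 103), since |⟨82⟩| = 51.
62^51 mod 103 = 102.
Since 102 ≠ 1, 62 does not lie in the subgroup.

no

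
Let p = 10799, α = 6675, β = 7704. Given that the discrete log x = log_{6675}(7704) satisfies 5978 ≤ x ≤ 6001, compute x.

Compute 6675^5978 mod 10799 = 4942, then multiply by 6675 repeatedly:
  6675^5978=4942  6675^5979=7704
Found 7704 at exponent 5979.

5979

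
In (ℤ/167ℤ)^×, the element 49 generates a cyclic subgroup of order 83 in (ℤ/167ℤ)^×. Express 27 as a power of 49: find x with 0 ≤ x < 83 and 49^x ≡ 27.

Baby-step giant-step with m = ceil(sqrt(83)) = 10.
Baby table (49^j mod 167 for j=0..9):
  0:1  1:49  2:63  3:81  4:128  5:93  6:48  7:14
  8:18  9:47
Giant step factor: 49^(-10) ≡ 62 (mod 167).
Scan 27·62^i mod 167 for i = 0, 1, …:
  i=0: 27   i=1: 4   i=2: 81
Match at i=2, j=3: x = 2·10 + 3 = 23.

23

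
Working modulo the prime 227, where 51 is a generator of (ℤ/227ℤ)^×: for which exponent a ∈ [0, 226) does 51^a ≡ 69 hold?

172

Baby-step giant-step with m = ceil(sqrt(226)) = 16.
Baby table (51^j mod 227 for j=0..15):
  0:1  1:51  2:104  3:83  4:147  5:6  6:79  7:170
  8:44  9:201  10:36  11:20  12:112  13:37  14:71  15:216
Giant step factor: 51^(-16) ≡ 70 (mod 227).
Scan 69·70^i mod 227 for i = 0, 1, …:
  i=0: 69   i=1: 63   i=2: 97   i=3: 207
  i=4: 189   i=5: 64   i=6: 167   i=7: 113
  i=8: 192   i=9: 47   i=10: 112
Match at i=10, j=12: a = 10·16 + 12 = 172.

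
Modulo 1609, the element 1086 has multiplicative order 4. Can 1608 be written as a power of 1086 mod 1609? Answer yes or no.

yes

⟨1086⟩ has order 4; its elements mod 1609 are {1, 523, 1086, 1608}.
1608 is in this set.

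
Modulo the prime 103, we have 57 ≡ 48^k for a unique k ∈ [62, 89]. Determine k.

Compute 48^62 mod 103 = 17, then multiply by 48 repeatedly:
  48^62=17  48^63=95  48^64=28  48^65=5  48^66=34
  48^67=87  48^68=56  48^69=10  48^70=68  48^71=71
  48^72=9  48^73=20  48^74=33  48^75=39  48^76=18
  48^77=40  48^78=66  48^79=78  48^80=36  48^81=80
  48^82=29  48^83=53  48^84=72  48^85=57
Found 57 at exponent 85.

85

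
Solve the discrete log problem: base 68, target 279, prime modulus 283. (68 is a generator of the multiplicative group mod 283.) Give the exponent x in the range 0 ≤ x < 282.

Baby-step giant-step with m = ceil(sqrt(282)) = 17.
Baby table (68^j mod 283 for j=0..16):
  0:1  1:68  2:96  3:19  4:160  5:126  6:78  7:210
  8:130  9:67  10:28  11:206  12:141  13:249  14:235  15:132
  16:203
Giant step factor: 68^(-17) ≡ 274 (mod 283).
Scan 279·274^i mod 283 for i = 0, 1, …:
  i=0: 279   i=1: 36   i=2: 242   i=3: 86
  i=4: 75   i=5: 174   i=6: 132
Match at i=6, j=15: x = 6·17 + 15 = 117.

117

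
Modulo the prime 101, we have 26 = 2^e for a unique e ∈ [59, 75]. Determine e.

Compute 2^59 mod 101 = 94, then multiply by 2 repeatedly:
  2^59=94  2^60=87  2^61=73  2^62=45  2^63=90
  2^64=79  2^65=57  2^66=13  2^67=26
Found 26 at exponent 67.

67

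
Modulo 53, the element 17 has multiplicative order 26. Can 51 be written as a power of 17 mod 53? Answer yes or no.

no

51 ∈ ⟨17⟩ iff 51^26 ≡ 1 (mod 53), since |⟨17⟩| = 26.
51^26 mod 53 = 52.
Since 52 ≠ 1, 51 does not lie in the subgroup.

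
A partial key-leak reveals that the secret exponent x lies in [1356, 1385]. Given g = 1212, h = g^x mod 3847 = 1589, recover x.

Compute 1212^1356 mod 3847 = 2181, then multiply by 1212 repeatedly:
  1212^1356=2181  1212^1357=483  1212^1358=652  1212^1359=1589
Found 1589 at exponent 1359.

1359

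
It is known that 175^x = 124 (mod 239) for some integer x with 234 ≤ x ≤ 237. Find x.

Compute 175^234 mod 239 = 124, then multiply by 175 repeatedly:
  175^234=124
Found 124 at exponent 234.

234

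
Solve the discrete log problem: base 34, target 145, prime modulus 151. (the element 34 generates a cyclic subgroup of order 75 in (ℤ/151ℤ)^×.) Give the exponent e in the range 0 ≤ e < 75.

Successive powers of 34 modulo 151:
  34^0=1  34^1=34  34^2=99  34^3=44  34^4=137  34^5=128
  34^6=124  34^7=139  34^8=45  34^9=20  34^10=76  34^11=17
  34^12=125  34^13=22  34^14=144  34^15=64  34^16=62  34^17=145
So 34^17 ≡ 145 (mod 151), giving e = 17.

17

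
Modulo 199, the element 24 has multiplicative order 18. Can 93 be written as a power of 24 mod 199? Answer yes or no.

⟨24⟩ has order 18; its elements mod 199 are {1, 19, 21, 24, 37, 43, 58, 92, 93, 106, 107, 141, 156, 162, 175, 178, 180, 198}.
93 is in this set.

yes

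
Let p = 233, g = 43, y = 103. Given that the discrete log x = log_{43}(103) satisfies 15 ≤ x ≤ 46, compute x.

Compute 43^15 mod 233 = 79, then multiply by 43 repeatedly:
  43^15=79  43^16=135  43^17=213  43^18=72  43^19=67
  43^20=85  43^21=160  43^22=123  43^23=163  43^24=19
  43^25=118  43^26=181  43^27=94  43^28=81  43^29=221
  43^30=183  43^31=180  43^32=51  43^33=96  43^34=167
  43^35=191  43^36=58  43^37=164  43^38=62  43^39=103
Found 103 at exponent 39.

39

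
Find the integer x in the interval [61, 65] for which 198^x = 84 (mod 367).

Compute 198^61 mod 367 = 84, then multiply by 198 repeatedly:
  198^61=84
Found 84 at exponent 61.

61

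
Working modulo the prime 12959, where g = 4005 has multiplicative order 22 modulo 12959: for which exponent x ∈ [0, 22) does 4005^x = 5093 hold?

Successive powers of 4005 modulo 12959:
  4005^0=1  4005^1=4005  4005^2=9742  4005^3=10120  4005^4=7807  4005^5=9927
  4005^6=12382  4005^7=8776  4005^8=3072  4005^9=5269  4005^10=5093
So 4005^10 ≡ 5093 (mod 12959), giving x = 10.

10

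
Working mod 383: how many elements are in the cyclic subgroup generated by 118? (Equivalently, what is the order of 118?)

382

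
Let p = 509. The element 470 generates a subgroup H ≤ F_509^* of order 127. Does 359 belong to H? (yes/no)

359 ∈ ⟨470⟩ iff 359^127 ≡ 1 (mod 509), since |⟨470⟩| = 127.
359^127 mod 509 = 1.
Since 1 = 1, 359 lies in the subgroup.

yes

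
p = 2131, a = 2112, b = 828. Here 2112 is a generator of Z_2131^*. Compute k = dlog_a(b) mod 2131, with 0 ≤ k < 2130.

2038

Baby-step giant-step with m = ceil(sqrt(2130)) = 47.
Baby table (2112^j mod 2131 for j=0..46):
  0:1  1:2112  2:361  3:1665  4:330  5:123  6:1925  7:1783
  8:219  9:101  10:212  11:234  12:1947  13:1365  14:1768  15:504
  16:1079  17:809  18:1677  19:102  20:193  21:595  22:1481  23:1695
  24:1891  25:298  26:731  27:1028  28:1778  29:314  30:427  31:411
  32:715  33:1332  34:264  35:1377  36:1540  37:574  38:1880  39:507
  40:1022  41:1892  42:279  43:1092  44:562  45:2108  46:437
Giant step factor: 2112^(-47) ≡ 135 (mod 2131).
Scan 828·135^i mod 2131 for i = 0, 1, …:
  i=0: 828   i=1: 968   i=2: 689   i=3: 1382
  i=4: 1173   i=5: 661   i=6: 1864   i=7: 182
  i=8: 1129   i=9: 1114     …   i=42: 1916
  i=43: 809
Match at i=43, j=17: k = 43·47 + 17 = 2038.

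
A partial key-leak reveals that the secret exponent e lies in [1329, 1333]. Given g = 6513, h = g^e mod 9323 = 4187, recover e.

1332

Compute 6513^1329 mod 9323 = 6984, then multiply by 6513 repeatedly:
  6513^1329=6984  6513^1330=9198  6513^1331=6299  6513^1332=4187
Found 4187 at exponent 1332.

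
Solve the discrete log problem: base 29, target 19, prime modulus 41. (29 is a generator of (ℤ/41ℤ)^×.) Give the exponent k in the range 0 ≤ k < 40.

7

Successive powers of 29 modulo 41:
  29^0=1  29^1=29  29^2=21  29^3=35  29^4=31  29^5=38
  29^6=36  29^7=19
So 29^7 ≡ 19 (mod 41), giving k = 7.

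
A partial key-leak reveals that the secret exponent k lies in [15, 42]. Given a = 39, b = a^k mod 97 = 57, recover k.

41

Compute 39^15 mod 97 = 19, then multiply by 39 repeatedly:
  39^15=19  39^16=62  39^17=90  39^18=18  39^19=23
  39^20=24  39^21=63  39^22=32  39^23=84  39^24=75
  39^25=15  39^26=3  39^27=20  39^28=4  39^29=59
  39^30=70  39^31=14  39^32=61  39^33=51  39^34=49
  39^35=68  39^36=33  39^37=26  39^38=44  39^39=67
  39^40=91  39^41=57
Found 57 at exponent 41.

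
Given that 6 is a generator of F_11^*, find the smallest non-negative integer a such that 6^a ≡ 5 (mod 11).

6

Successive powers of 6 modulo 11:
  6^0=1  6^1=6  6^2=3  6^3=7  6^4=9  6^5=10
  6^6=5
So 6^6 ≡ 5 (mod 11), giving a = 6.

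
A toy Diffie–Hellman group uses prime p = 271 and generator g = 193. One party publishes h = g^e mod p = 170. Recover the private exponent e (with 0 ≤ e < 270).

8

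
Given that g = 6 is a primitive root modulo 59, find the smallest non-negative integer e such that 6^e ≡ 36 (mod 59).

2

Successive powers of 6 modulo 59:
  6^0=1  6^1=6  6^2=36
So 6^2 ≡ 36 (mod 59), giving e = 2.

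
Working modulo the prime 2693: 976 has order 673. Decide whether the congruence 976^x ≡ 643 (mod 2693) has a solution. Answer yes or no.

yes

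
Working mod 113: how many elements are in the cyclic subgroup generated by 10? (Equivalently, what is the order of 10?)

112

The order of 10 must divide p − 1 = 112 = 2^4 · 7.
Divisors: 1, 2, 4, 7, 8, 14, 16, 28, 56, 112.
Check each in increasing order: 10^1 ≡ 10;  10^2 ≡ 100;  10^4 ≡ 56;  10^7 ≡ 65;  10^8 ≡ 85;  10^14 ≡ 44;  10^16 ≡ 106;  10^28 ≡ 15;  10^56 ≡ 112;  10^112 ≡ 1.
Smallest exponent giving 1 is 112.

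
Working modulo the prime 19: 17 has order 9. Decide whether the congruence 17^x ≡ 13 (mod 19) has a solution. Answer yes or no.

no

⟨17⟩ has order 9; its elements mod 19 are {1, 4, 5, 6, 7, 9, 11, 16, 17}.
13 is not in this set.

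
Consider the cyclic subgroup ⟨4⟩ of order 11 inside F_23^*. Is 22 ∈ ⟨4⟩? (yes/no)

⟨4⟩ has order 11; its elements mod 23 are {1, 2, 3, 4, 6, 8, 9, 12, 13, 16, 18}.
22 is not in this set.

no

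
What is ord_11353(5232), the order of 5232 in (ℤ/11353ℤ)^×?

The order of 5232 must divide p − 1 = 11352 = 2^3 · 3 · 11 · 43.
Divisors: 1, 2, 3, 4, 6, 8, 11, 12, 22, 24, 33, 43, 44, 66, 86, 88, 129, 132, 172, 258, 264, 344, 473, 516, 946, 1032, 1419, 1892, 2838, 3784, 5676, 11352.
Check each in increasing order: 5232^1 ≡ 5232;  5232^2 ≡ 1741;  5232^3 ≡ 3806;  5232^4 ≡ 11183;  5232^6 ≡ 10561;  5232^8 ≡ 6194;  5232^11 ≡ 5536;  5232^12 ≡ 2849;  5232^22 ≡ 5549;  5232^24 ≡ 10759;  5232^33 ≡ 9399;  5232^43 ≡ 7862;  5232^44 ≡ 2065;  5232^66 ≡ 3508;  5232^86 ≡ 5312;  5232^88 ≡ 6850;  5232^129 ≡ 6610;  5232^132 ≡ 10765;  5232^172 ≡ 5139;  5232^258 ≡ 5756;  5232^264 ≡ 5154;  5232^344 ≡ 2243;  5232^473 ≡ 10565;  5232^516 ≡ 3482;  5232^946 ≡ 7882;  5232^1032 ≡ 10673;  5232^1419 ≡ 10428;  5232^1892 ≡ 2308;  5232^2838 ≡ 4150;  5232^3784 ≡ 2307;  5232^5676 ≡ 11352;  5232^11352 ≡ 1.
Smallest exponent giving 1 is 11352.

11352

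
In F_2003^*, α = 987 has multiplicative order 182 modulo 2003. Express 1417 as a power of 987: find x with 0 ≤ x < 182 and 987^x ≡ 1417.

Baby-step giant-step with m = ceil(sqrt(182)) = 14.
Baby table (987^j mod 2003 for j=0..13):
  0:1  1:987  2:711  3:707  4:765  5:1927  6:1102  7:45
  8:349  9:1950  10:1770  11:374  12:586  13:1518
Giant step factor: 987^(-14) ≡ 1912 (mod 2003).
Scan 1417·1912^i mod 2003 for i = 0, 1, …:
  i=0: 1417   i=1: 1248   i=2: 603   i=3: 1211
  i=4: 1967   i=5: 1273   i=6: 331   i=7: 1927
Match at i=7, j=5: x = 7·14 + 5 = 103.

103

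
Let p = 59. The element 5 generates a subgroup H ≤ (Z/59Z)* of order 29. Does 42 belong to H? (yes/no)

42 ∈ ⟨5⟩ iff 42^29 ≡ 1 (mod 59), since |⟨5⟩| = 29.
42^29 mod 59 = 58.
Since 58 ≠ 1, 42 does not lie in the subgroup.

no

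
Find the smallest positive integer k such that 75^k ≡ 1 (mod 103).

102

The order of 75 must divide p − 1 = 102 = 2 · 3 · 17.
Divisors: 1, 2, 3, 6, 17, 34, 51, 102.
Check each in increasing order: 75^1 ≡ 75;  75^2 ≡ 63;  75^3 ≡ 90;  75^6 ≡ 66;  75^17 ≡ 47;  75^34 ≡ 46;  75^51 ≡ 102;  75^102 ≡ 1.
Smallest exponent giving 1 is 102.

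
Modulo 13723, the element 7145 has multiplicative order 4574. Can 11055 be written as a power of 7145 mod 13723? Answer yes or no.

no

11055 ∈ ⟨7145⟩ iff 11055^4574 ≡ 1 (mod 13723), since |⟨7145⟩| = 4574.
11055^4574 mod 13723 = 11572.
Since 11572 ≠ 1, 11055 does not lie in the subgroup.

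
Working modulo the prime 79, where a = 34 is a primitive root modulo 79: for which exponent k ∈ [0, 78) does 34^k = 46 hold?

Baby-step giant-step with m = ceil(sqrt(78)) = 9.
Baby table (34^j mod 79 for j=0..8):
  0:1  1:34  2:50  3:41  4:51  5:75  6:22  7:37
  8:73
Giant step factor: 34^(-9) ≡ 12 (mod 79).
Scan 46·12^i mod 79 for i = 0, 1, …:
  i=0: 46   i=1: 78   i=2: 67   i=3: 14
  i=4: 10   i=5: 41
Match at i=5, j=3: k = 5·9 + 3 = 48.

48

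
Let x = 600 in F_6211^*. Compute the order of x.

The order of 600 must divide p − 1 = 6210 = 2 · 3^3 · 5 · 23.
Divisors: 1, 2, 3, 5, 6, 9, 10, 15, 18, 23, 27, 30, 45, 46, 54, 69, 90, 115, 135, 138, 207, 230, 270, 345, 414, 621, 690, 1035, 1242, 2070, 3105, 6210.
Check each in increasing order: 600^1 ≡ 600;  600^2 ≡ 5973;  600^3 ≡ 53;  600^5 ≡ 6019;  600^6 ≡ 2809;  600^9 ≡ 6024;  600^10 ≡ 5809;  600^15 ≡ 2652;  600^18 ≡ 3914;  600^23 ≡ 43;  600^27 ≡ 980;  600^30 ≡ 2252;  600^45 ≡ 3533;  600^46 ≡ 1849;  600^54 ≡ 3906;  600^69 ≡ 4975;  600^90 ≡ 4190;  600^115 ≡ 284;  600^135 ≡ 2457;  600^138 ≡ 6001;  600^207 ≡ 4909;  600^230 ≡ 6124;  600^270 ≡ 5968;  600^345 ≡ 136;  600^414 ≡ 5812;  600^621 ≡ 3985;  600^690 ≡ 6074;  600^1035 ≡ 1.
Smallest exponent giving 1 is 1035.

1035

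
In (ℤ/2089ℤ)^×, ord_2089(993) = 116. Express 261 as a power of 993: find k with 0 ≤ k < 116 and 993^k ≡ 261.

Baby-step giant-step with m = ceil(sqrt(116)) = 11.
Baby table (993^j mod 2089 for j=0..10):
  0:1  1:993  2:41  3:1022  4:1681  5:122  6:2073  7:824
  8:1433  9:360  10:261
Giant step factor: 993^(-11) ≡ 61 (mod 2089).
Scan 261·61^i mod 2089 for i = 0, 1, …:
  i=0: 261
Match at i=0, j=10: k = 0·11 + 10 = 10.

10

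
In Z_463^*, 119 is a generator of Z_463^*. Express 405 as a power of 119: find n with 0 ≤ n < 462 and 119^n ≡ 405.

Baby-step giant-step with m = ceil(sqrt(462)) = 22.
Baby table (119^j mod 463 for j=0..21):
  0:1  1:119  2:271  3:302  4:287  5:354  6:456  7:93
  8:418  9:201  10:306  11:300  12:49  13:275  14:315  15:445
  16:173  17:215  18:120  19:390  20:110  21:126
Giant step factor: 119^(-22) ≡ 450 (mod 463).
Scan 405·450^i mod 463 for i = 0, 1, …:
  i=0: 405   i=1: 291   i=2: 384   i=3: 101
  i=4: 76   i=5: 401   i=6: 343   i=7: 171
  i=8: 92   i=9: 193     …   i=16: 349
  i=17: 93
Match at i=17, j=7: n = 17·22 + 7 = 381.

381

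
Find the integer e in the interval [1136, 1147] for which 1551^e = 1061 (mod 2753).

1144

Compute 1551^1136 mod 2753 = 1131, then multiply by 1551 repeatedly:
  1551^1136=1131  1551^1137=520  1551^1138=2644  1551^1139=1627  1551^1140=1729
  1551^1141=257  1551^1142=2175  1551^1143=1000  1551^1144=1061
Found 1061 at exponent 1144.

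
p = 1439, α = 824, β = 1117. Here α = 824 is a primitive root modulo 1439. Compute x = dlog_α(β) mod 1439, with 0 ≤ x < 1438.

603

Baby-step giant-step with m = ceil(sqrt(1438)) = 38.
Baby table (824^j mod 1439 for j=0..37):
  0:1  1:824  2:1207  3:219  4:581  5:996  6:474  7:607
  8:835  9:198  10:545  11:112  12:192  13:1357  14:65  15:317
  16:749  17:1284  18:351  19:1424  20:591  21:602  22:1032  23:1358
  24:889  25:85  26:968  27:426  28:1347  29:459  30:1198  31:1437
  32:1230  33:464  34:1001  35:277  36:886  37:491
Giant step factor: 824^(-38) ≡ 582 (mod 1439).
Scan 1117·582^i mod 1439 for i = 0, 1, …:
  i=0: 1117   i=1: 1105   i=2: 1316   i=3: 364
  i=4: 315   i=5: 577   i=6: 527   i=7: 207
  i=8: 1037   i=9: 593     …   i=14: 792
  i=15: 464
Match at i=15, j=33: x = 15·38 + 33 = 603.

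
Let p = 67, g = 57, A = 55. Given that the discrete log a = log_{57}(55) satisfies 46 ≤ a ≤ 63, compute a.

Compute 57^46 mod 67 = 19, then multiply by 57 repeatedly:
  57^46=19  57^47=11  57^48=24  57^49=28  57^50=55
Found 55 at exponent 50.

50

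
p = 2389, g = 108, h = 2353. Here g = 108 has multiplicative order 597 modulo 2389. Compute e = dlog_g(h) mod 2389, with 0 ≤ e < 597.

511

Baby-step giant-step with m = ceil(sqrt(597)) = 25.
Baby table (108^j mod 2389 for j=0..24):
  0:1  1:108  2:2108  3:709  4:124  5:1447  6:991  7:1912
  8:1042  9:253  10:1045  11:577  12:202  13:315  14:574  15:2267
  16:1158  17:836  18:1895  19:1595  20:252  21:937  22:858  23:1882
  24:191
Giant step factor: 108^(-25) ≡ 1423 (mod 2389).
Scan 2353·1423^i mod 2389 for i = 0, 1, …:
  i=0: 2353   i=1: 1330   i=2: 502   i=3: 35
  i=4: 2025   i=5: 441   i=6: 1625   i=7: 2212
  i=8: 1363   i=9: 2070     …   i=19: 358
  i=20: 577
Match at i=20, j=11: e = 20·25 + 11 = 511.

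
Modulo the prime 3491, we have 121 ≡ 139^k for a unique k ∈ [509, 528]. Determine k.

528

Compute 139^509 mod 3491 = 3381, then multiply by 139 repeatedly:
  139^509=3381  139^510=2165  139^511=709  139^512=803  139^513=3396
  139^514=759  139^515=771  139^516=2439  139^517=394  139^518=2401
  139^519=2094  139^520=1313  139^521=975  139^522=2867  139^523=539
  139^524=1610  139^525=366  139^526=2000  139^527=2211  139^528=121
Found 121 at exponent 528.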